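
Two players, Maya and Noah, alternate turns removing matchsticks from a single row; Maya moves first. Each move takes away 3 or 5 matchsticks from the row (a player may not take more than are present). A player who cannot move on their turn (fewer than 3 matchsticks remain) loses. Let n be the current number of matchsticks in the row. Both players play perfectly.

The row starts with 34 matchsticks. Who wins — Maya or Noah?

Classify positions by backward induction: terminal positions (no move available) are L. From any other position, the mover wins iff some move reaches an L.
n=0: no move → L
n=1: no move → L
n=2: no move → L
n=3: reaches L-position 0 → W
n=4: reaches L-position 1 → W
n=5: reaches L-position 2 → W
n=6: reaches L-position 1 → W
n=7: reaches L-position 2 → W
n=8: only reaches 5(W), 3(W), all W → L
n=9: only reaches 6(W), 4(W), all W → L
n=10: only reaches 7(W), 5(W), all W → L
n=11: reaches L-position 8 → W
n=12: reaches L-position 9 → W
n=13: reaches L-position 10 → W
n=14: reaches L-position 9 → W
n=15: reaches L-position 10 → W
n=16: only reaches 13(W), 11(W), all W → L
n=17: only reaches 14(W), 12(W), all W → L
n=18: only reaches 15(W), 13(W), all W → L
n=19: reaches L-position 16 → W
n=20: reaches L-position 17 → W
n=21: reaches L-position 18 → W
n=22: reaches L-position 17 → W
n=23: reaches L-position 18 → W
n=24: only reaches 21(W), 19(W), all W → L
n=25: only reaches 22(W), 20(W), all W → L
n=26: only reaches 23(W), 21(W), all W → L
n=27: reaches L-position 24 → W
n=28: reaches L-position 25 → W
n=29: reaches L-position 26 → W
n=30: reaches L-position 25 → W
n=31: reaches L-position 26 → W
n=32: only reaches 29(W), 27(W), all W → L
n=33: only reaches 30(W), 28(W), all W → L
n=34: only reaches 31(W), 29(W), all W → L
The starting position 34 is L: whatever Maya does, the opponent receives a W position.

Noah wins.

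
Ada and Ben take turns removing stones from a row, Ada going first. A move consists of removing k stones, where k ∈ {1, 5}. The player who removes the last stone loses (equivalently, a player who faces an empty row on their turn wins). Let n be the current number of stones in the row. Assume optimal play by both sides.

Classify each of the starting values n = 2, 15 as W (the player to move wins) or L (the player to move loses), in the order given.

Positions with no move are W. A position that does have a move is losing for the player to move precisely when every available move leads to a winning position for the opponent. Fill in the labels:
n=0: no move; the opponent has just taken the last stone and therefore loses → W
n=1: L (sole option 0(W) is W)
n=2: W (go to 1, an L position)
n=3: L (sole option 2(W) is W)
n=4: W (go to 3, an L position)
n=5: L (options 4(W), 0(W) are all W)
n=6: W (go to 5, an L position)
n=7: L (options 6(W), 2(W) are all W)
n=8: W (go to 7, an L position)
n=9: L (options 8(W), 4(W) are all W)
n=10: W (go to 9, an L position)
n=11: L (options 10(W), 6(W) are all W)
n=12: W (go to 11, an L position)
n=13: L (options 12(W), 8(W) are all W)
n=14: W (go to 13, an L position)
n=15: L (options 14(W), 10(W) are all W)

2: W, 15: L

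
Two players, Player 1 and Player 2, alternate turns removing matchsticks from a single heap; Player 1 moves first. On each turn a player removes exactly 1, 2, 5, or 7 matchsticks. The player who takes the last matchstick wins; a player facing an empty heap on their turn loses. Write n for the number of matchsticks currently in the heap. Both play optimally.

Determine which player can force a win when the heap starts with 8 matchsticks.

Build the W/L table. Terminal = L. A non-terminal position is W if it has a move to some L; otherwise it is L.
n=0: no move → L
n=1: can move to 0, which is L ⇒ W
n=2: can move to 0, which is L ⇒ W
n=3: moves to 2(W), 1(W); every one is W ⇒ L
n=4: can move to 3, which is L ⇒ W
n=5: can move to 3, which is L ⇒ W
n=6: moves to 5(W), 4(W), 1(W); every one is W ⇒ L
n=7: can move to 6, which is L ⇒ W
n=8: can move to 6, which is L ⇒ W
The starting position 8 is W: Player 1 should remove 2, leaving 6, handing over an L position.

Player 1 wins.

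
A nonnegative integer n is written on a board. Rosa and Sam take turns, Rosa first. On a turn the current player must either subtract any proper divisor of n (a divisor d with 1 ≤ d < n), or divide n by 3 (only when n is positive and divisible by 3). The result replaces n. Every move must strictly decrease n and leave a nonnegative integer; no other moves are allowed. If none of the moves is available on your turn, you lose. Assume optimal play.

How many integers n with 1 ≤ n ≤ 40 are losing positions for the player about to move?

14

Build the W/L table. Terminal = L. A non-terminal position is W if it has a move to some L; otherwise it is L.
n=0: no move → L
n=1: no move → L
n=2: W (go to 1, an L position)
n=3: W (go to 1, an L position)
n=4: L (options 2(W), 3(W) are all W)
n=5: W (go to 4, an L position)
n=6: W (go to 4, an L position)
n=7: L (sole option 6(W) is W)
n=8: W (go to 4, an L position)
n=9: L (options 3(W), 6(W), 8(W) are all W)
n=10: W (go to 9, an L position)
n=11: L (sole option 10(W) is W)
n=12: W (go to 4, an L position)
n=13: L (sole option 12(W) is W)
n=14: W (go to 7, an L position)
n=15: L (options 5(W), 10(W), 12(W), 14(W) are all W)
n=16: W (go to 15, an L position)
n=17: L (sole option 16(W) is W)
n=18: W (go to 9, an L position)
n=19: L (sole option 18(W) is W)
n=20: W (go to 15, an L position)
n=21: W (go to 7, an L position)
n=22: W (go to 11, an L position)
n=23: L (sole option 22(W) is W)
n=24: W (go to 23, an L position)
n=25: L (options 20(W), 24(W) are all W)
n=26: W (go to 13, an L position)
n=27: W (go to 9, an L position)
n=28: L (options 14(W), 21(W), 24(W), 26(W), 27(W) are all W)
n=29: W (go to 28, an L position)
n=30: W (go to 15, an L position)
n=31: L (sole option 30(W) is W)
n=32: W (go to 28, an L position)
n=33: W (go to 11, an L position)
n=34: W (go to 17, an L position)
n=35: W (go to 28, an L position)
n=36: L (options 12(W), 18(W), 24(W), 27(W), 30(W), 32(W), 33(W), 34(W), 35(W) are all W)
n=37: W (go to 36, an L position)
n=38: W (go to 19, an L position)
n=39: W (go to 13, an L position)
n=40: W (go to 36, an L position)
L entries with 1 ≤ n ≤ 40 (n=0 is outside the asked range and is not counted): n = 1, 4, 7, 9, 11, 13, 15, 17, 19, 23, 25, 28, 31, 36; that makes 14.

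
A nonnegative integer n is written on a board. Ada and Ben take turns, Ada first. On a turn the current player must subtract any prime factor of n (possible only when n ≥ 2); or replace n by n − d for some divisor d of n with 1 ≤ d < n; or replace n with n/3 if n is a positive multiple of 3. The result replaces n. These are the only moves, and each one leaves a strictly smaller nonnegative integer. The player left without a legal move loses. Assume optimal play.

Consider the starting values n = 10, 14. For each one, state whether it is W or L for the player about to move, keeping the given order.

10: W, 14: L

Use the standard recursion: the mover loses at a terminal position; elsewhere, the mover wins exactly when some move hands the opponent an L position.
n=0: no move → L
n=1: no move → L
n=2: W (go to 0, an L position)
n=3: W (go to 0, an L position)
n=4: L (options 2(W), 3(W) are all W)
n=5: W (go to 0, an L position)
n=6: W (go to 4, an L position)
n=7: W (go to 0, an L position)
n=8: W (go to 4, an L position)
n=9: L (options 3(W), 6(W), 8(W) are all W)
n=10: W (go to 9, an L position)
n=11: W (go to 0, an L position)
n=12: W (go to 4, an L position)
n=13: W (go to 0, an L position)
n=14: L (options 7(W), 12(W), 13(W) are all W)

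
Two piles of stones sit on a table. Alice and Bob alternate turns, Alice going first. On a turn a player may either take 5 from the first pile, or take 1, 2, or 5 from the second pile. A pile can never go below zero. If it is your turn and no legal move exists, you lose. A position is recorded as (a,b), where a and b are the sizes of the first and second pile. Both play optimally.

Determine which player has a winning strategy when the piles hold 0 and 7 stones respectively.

Classify positions by backward induction: terminal positions (no move available) are L. From any other position, the mover wins iff some move reaches an L.
No move ever increases a pile, so every position that can arise here has a ≤ 0 and b ≤ 7; it is enough to label the cells with 0 ≤ a ≤ 0 and 0 ≤ b ≤ 7.
Every move lowers a or b (never raises either), so fill the grid row by row in increasing a, and left to right within a row: each cell's successors are then already labelled.
      b=0  b=1  b=2  b=3  b=4  b=5  b=6  b=7
a=0:    L    W    W    L    W    W    L    W
Cells with no legal move (terminal, hence L): (0,0).
The remaining L cells, each justified by listing all of its moves:
(0,3): →(0,2)(W), (0,1)(W) — all W, so L
(0,6): →(0,5)(W), (0,4)(W), (0,1)(W) — all W, so L
Every other cell has at least one move into one of the L cells above, so it is W.
From (0,7) Alice can move to (0,6), reaching an L position.

Alice wins.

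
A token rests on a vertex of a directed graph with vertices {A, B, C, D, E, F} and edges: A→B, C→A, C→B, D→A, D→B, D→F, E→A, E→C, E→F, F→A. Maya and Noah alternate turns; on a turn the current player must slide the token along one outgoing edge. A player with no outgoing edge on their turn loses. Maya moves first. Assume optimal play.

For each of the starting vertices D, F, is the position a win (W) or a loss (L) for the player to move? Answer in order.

D: W, F: L

Work bottom-up. With no move the player to move loses. Otherwise the position is W if at least one move leads to an L position for the opponent, and L if every move leads to a W.
Every edge goes from a vertex to one that appears earlier in the order B, A, C, F, E, D, so processing vertices in that order labels each vertex after all of its successors.
B: no outgoing edge → L
A: reaches L-position B → W
C: reaches L-position B → W
F: only reaches A(W), which is W → L
E: reaches L-position F → W
D: reaches L-position F → W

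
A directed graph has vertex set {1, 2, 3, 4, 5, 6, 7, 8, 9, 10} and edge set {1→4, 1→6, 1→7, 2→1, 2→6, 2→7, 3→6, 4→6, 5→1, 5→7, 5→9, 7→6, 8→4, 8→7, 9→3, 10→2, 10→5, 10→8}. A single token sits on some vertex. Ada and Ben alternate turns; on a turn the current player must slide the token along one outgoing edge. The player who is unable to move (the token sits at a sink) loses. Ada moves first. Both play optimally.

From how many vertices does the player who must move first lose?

Work bottom-up. With no move the player to move loses. Otherwise the position is W if at least one move leads to an L position for the opponent, and L if every move leads to a W.
Every edge goes from a vertex to one that appears earlier in the order 6, 7, 4, 1, 3, 9, 5, 8, 2, 10, so processing vertices in that order labels each vertex after all of its successors.
6: no outgoing edge → L
7: can move to 6, which is L ⇒ W
4: can move to 6, which is L ⇒ W
1: can move to 6, which is L ⇒ W
3: can move to 6, which is L ⇒ W
9: the only move is to 3(W), a W ⇒ L
5: can move to 9, which is L ⇒ W
8: moves to 4(W), 7(W); every one is W ⇒ L
2: can move to 6, which is L ⇒ W
10: can move to 8, which is L ⇒ W
The L vertices are 6, 8, 9; that is 3 in all.

3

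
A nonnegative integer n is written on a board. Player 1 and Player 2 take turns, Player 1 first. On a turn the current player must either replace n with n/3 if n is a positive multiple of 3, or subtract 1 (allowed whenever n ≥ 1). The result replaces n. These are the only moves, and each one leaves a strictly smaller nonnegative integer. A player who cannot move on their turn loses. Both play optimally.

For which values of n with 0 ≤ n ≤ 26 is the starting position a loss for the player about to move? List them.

Compute win/loss labels from the base case upward. A position with no move is L. Any other position is W if it can reach an L in one move, else L.
n=0: no move → L
n=1: W (go to 0, an L position)
n=2: L (sole option 1(W) is W)
n=3: W (go to 2, an L position)
n=4: L (sole option 3(W) is W)
n=5: W (go to 4, an L position)
n=6: W (go to 2, an L position)
n=7: L (sole option 6(W) is W)
n=8: W (go to 7, an L position)
n=9: L (options 3(W), 8(W) are all W)
n=10: W (go to 9, an L position)
n=11: L (sole option 10(W) is W)
n=12: W (go to 4, an L position)
n=13: L (sole option 12(W) is W)
n=14: W (go to 13, an L position)
n=15: L (options 5(W), 14(W) are all W)
n=16: W (go to 15, an L position)
n=17: L (sole option 16(W) is W)
n=18: W (go to 17, an L position)
n=19: L (sole option 18(W) is W)
n=20: W (go to 19, an L position)
n=21: W (go to 7, an L position)
n=22: L (sole option 21(W) is W)
n=23: W (go to 22, an L position)
n=24: L (options 8(W), 23(W) are all W)
n=25: W (go to 24, an L position)
n=26: L (sole option 25(W) is W)
Reading off the rows marked L gives the requested list; there are 13 such values of n.

0, 2, 4, 7, 9, 11, 13, 15, 17, 19, 22, 24, 26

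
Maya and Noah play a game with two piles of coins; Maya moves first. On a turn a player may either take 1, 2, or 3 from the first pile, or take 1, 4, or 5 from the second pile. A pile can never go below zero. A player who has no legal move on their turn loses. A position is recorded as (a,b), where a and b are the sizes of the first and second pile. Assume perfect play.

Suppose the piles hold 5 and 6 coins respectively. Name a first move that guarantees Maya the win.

Move to (2,6).

Classify positions by backward induction: terminal positions (no move available) are L. From any other position, the mover wins iff some move reaches an L.
No move ever increases a pile, so every position that can arise here has a ≤ 5 and b ≤ 6; it is enough to label the cells with 0 ≤ a ≤ 5 and 0 ≤ b ≤ 6.
Every move lowers a or b (never raises either), so fill the grid row by row in increasing a, and left to right within a row: each cell's successors are then already labelled.
      b=0  b=1  b=2  b=3  b=4  b=5  b=6
a=0:    L    W    L    W    W    W    W
a=1:    W    L    W    L    W    W    W
a=2:    W    W    W    W    L    W    L
a=3:    W    W    W    W    W    L    W
a=4:    L    W    L    W    W    W    W
a=5:    W    L    W    L    W    W    W
Cells with no legal move (terminal, hence L): (0,0).
The remaining L cells, each justified by listing all of its moves:
(0,2): L (sole option (0,1)(W) is W)
(1,1): L (options (0,1)(W), (1,0)(W) are all W)
(1,3): L (options (0,3)(W), (1,2)(W) are all W)
(2,4): L (options (1,4)(W), (0,4)(W), (2,3)(W), (2,0)(W) are all W)
(2,6): L (options (1,6)(W), (0,6)(W), (2,5)(W), (2,2)(W), (2,1)(W) are all W)
(3,5): L (options (2,5)(W), (1,5)(W), (0,5)(W), (3,4)(W), (3,1)(W), (3,0)(W) are all W)
(4,0): L (options (3,0)(W), (2,0)(W), (1,0)(W) are all W)
(4,2): L (options (3,2)(W), (2,2)(W), (1,2)(W), (4,1)(W) are all W)
(5,1): L (options (4,1)(W), (3,1)(W), (2,1)(W), (5,0)(W) are all W)
(5,3): L (options (4,3)(W), (3,3)(W), (2,3)(W), (5,2)(W) are all W)
Every other cell has at least one move into one of the L cells above, so it is W.
From (5,6), the L positions reachable in one move are: (2,6), (5,1). Any move reaching one of these is winning.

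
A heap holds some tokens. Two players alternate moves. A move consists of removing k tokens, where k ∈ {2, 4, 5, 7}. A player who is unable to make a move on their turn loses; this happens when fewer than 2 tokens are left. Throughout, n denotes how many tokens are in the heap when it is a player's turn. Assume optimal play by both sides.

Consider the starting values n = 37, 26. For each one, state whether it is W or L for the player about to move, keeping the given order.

37: L, 26: W

Compute win/loss labels from the base case upward. A position with no move is L. Any other position is W if it can reach an L in one move, else L.
n=0: no move → L
n=1: no move → L
n=2: →0(L), so W
n=3: →1(L), so W
n=4: →0(L), so W
n=5: →1(L), so W
n=6: →1(L), so W
n=7: →0(L), so W
n=8: →1(L), so W
n=9: →7(W), 5(W), 4(W), 2(W) — all W, so L
n=10: →8(W), 6(W), 5(W), 3(W) — all W, so L
n=11: →9(L), so W
n=12: →10(L), so W
n=13: →9(L), so W
n=14: →10(L), so W
n=15: →10(L), so W
n=16: →9(L), so W
n=17: →10(L), so W
n=18: →16(W), 14(W), 13(W), 11(W) — all W, so L
n=19: →17(W), 15(W), 14(W), 12(W) — all W, so L
n=20: →18(L), so W
n=21: →19(L), so W
n=22: →18(L), so W
n=23: →19(L), so W
n=24: →19(L), so W
n=25: →18(L), so W
n=26: →19(L), so W
n=27: →25(W), 23(W), 22(W), 20(W) — all W, so L
n=28: →26(W), 24(W), 23(W), 21(W) — all W, so L
n=29: →27(L), so W
n=30: →28(L), so W
n=31: →27(L), so W
n=32: →28(L), so W
n=33: →28(L), so W
n=34: →27(L), so W
n=35: →28(L), so W
n=36: →34(W), 32(W), 31(W), 29(W) — all W, so L
n=37: →35(W), 33(W), 32(W), 30(W) — all W, so L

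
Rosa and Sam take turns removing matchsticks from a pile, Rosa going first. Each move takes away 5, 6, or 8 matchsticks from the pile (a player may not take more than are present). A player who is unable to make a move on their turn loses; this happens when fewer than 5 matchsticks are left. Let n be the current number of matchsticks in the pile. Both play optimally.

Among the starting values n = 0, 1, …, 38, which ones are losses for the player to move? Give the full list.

Label each position W (a win for the player to move) or L (a loss). A position with no legal move is L; any other position is W exactly when some move reaches an L, and L when every move reaches a W.
n=0: no move → L
n=1: no move → L
n=2: no move → L
n=3: no move → L
n=4: no move → L
n=5: can move to 0, which is L ⇒ W
n=6: can move to 1, which is L ⇒ W
n=7: can move to 2, which is L ⇒ W
n=8: can move to 3, which is L ⇒ W
n=9: can move to 4, which is L ⇒ W
n=10: can move to 4, which is L ⇒ W
n=11: can move to 3, which is L ⇒ W
n=12: can move to 4, which is L ⇒ W
n=13: moves to 8(W), 7(W), 5(W); every one is W ⇒ L
n=14: moves to 9(W), 8(W), 6(W); every one is W ⇒ L
n=15: moves to 10(W), 9(W), 7(W); every one is W ⇒ L
n=16: moves to 11(W), 10(W), 8(W); every one is W ⇒ L
n=17: moves to 12(W), 11(W), 9(W); every one is W ⇒ L
n=18: can move to 13, which is L ⇒ W
n=19: can move to 14, which is L ⇒ W
n=20: can move to 15, which is L ⇒ W
n=21: can move to 16, which is L ⇒ W
n=22: can move to 17, which is L ⇒ W
n=23: can move to 17, which is L ⇒ W
n=24: can move to 16, which is L ⇒ W
n=25: can move to 17, which is L ⇒ W
n=26: moves to 21(W), 20(W), 18(W); every one is W ⇒ L
n=27: moves to 22(W), 21(W), 19(W); every one is W ⇒ L
n=28: moves to 23(W), 22(W), 20(W); every one is W ⇒ L
n=29: moves to 24(W), 23(W), 21(W); every one is W ⇒ L
n=30: moves to 25(W), 24(W), 22(W); every one is W ⇒ L
n=31: can move to 26, which is L ⇒ W
n=32: can move to 27, which is L ⇒ W
n=33: can move to 28, which is L ⇒ W
n=34: can move to 29, which is L ⇒ W
n=35: can move to 30, which is L ⇒ W
n=36: can move to 30, which is L ⇒ W
n=37: can move to 29, which is L ⇒ W
n=38: can move to 30, which is L ⇒ W
Reading off the rows marked L gives the requested list; there are 15 such values of n.

0, 1, 2, 3, 4, 13, 14, 15, 16, 17, 26, 27, 28, 29, 30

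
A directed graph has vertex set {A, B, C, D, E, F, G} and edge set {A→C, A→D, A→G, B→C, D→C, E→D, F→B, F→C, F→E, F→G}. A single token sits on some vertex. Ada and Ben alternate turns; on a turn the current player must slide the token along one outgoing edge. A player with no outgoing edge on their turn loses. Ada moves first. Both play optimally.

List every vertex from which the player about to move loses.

Label each position W (a win for the player to move) or L (a loss). A position with no legal move is L; any other position is W exactly when some move reaches an L, and L when every move reaches a W.
Every edge goes from a vertex to one that appears earlier in the order G, C, B, D, E, F, A, so processing vertices in that order labels each vertex after all of its successors.
G: no outgoing edge → L
C: no outgoing edge → L
B: can move to C, which is L ⇒ W
D: can move to C, which is L ⇒ W
E: the only move is to D(W), a W ⇒ L
F: can move to E, which is L ⇒ W
A: can move to C, which is L ⇒ W
Reading off the rows marked L gives the requested list; there are 3 such vertices.

C, E, G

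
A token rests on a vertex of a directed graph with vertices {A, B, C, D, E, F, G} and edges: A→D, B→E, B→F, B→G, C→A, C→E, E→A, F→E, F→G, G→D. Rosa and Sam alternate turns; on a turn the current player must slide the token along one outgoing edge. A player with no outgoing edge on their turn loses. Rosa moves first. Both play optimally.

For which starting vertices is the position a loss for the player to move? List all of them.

D, E

Work bottom-up. With no move the player to move loses. Otherwise the position is W if at least one move leads to an L position for the opponent, and L if every move leads to a W.
Every edge goes from a vertex to one that appears earlier in the order D, A, G, E, C, F, B, so processing vertices in that order labels each vertex after all of its successors.
D: no outgoing edge → L
A: can move to D, which is L ⇒ W
G: can move to D, which is L ⇒ W
E: the only move is to A(W), a W ⇒ L
C: can move to E, which is L ⇒ W
F: can move to E, which is L ⇒ W
B: can move to E, which is L ⇒ W
The losing starting vertices are exactly the entries labelled L in this table (2 of them).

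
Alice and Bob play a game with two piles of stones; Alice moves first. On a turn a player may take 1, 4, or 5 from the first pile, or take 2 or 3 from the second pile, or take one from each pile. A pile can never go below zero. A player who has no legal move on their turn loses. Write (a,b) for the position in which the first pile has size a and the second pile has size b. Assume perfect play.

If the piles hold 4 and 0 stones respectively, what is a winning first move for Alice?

Use the standard recursion: the mover loses at a terminal position; elsewhere, the mover wins exactly when some move hands the opponent an L position.
No move ever increases a pile, so every position that can arise here has a ≤ 4 and b ≤ 0; it is enough to label the cells with 0 ≤ a ≤ 4 and 0 ≤ b ≤ 0.
Every move lowers a or b (never raises either), so fill the grid row by row in increasing a, and left to right within a row: each cell's successors are then already labelled.
      b=0
a=0:    L
a=1:    W
a=2:    L
a=3:    W
a=4:    W
Cells with no legal move (terminal, hence L): (0,0).
The remaining L cells, each justified by listing all of its moves:
(2,0): only reaches (1,0)(W), which is W → L
Every other cell has at least one move into one of the L cells above, so it is W.
From (4,0), the L positions reachable in one move are: (0,0).

Move to (0,0).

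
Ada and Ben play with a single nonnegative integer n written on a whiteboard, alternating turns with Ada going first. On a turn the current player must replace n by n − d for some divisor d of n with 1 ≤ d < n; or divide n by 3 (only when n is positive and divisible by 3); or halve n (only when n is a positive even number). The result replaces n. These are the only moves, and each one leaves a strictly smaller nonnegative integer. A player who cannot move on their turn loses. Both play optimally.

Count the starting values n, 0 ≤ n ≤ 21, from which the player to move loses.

Classify positions by backward induction: terminal positions (no move available) are L. From any other position, the mover wins iff some move reaches an L.
n=0: no move → L
n=1: no move → L
n=2: reaches L-position 1 → W
n=3: reaches L-position 1 → W
n=4: only reaches 2(W), 3(W), all W → L
n=5: reaches L-position 4 → W
n=6: reaches L-position 4 → W
n=7: only reaches 6(W), which is W → L
n=8: reaches L-position 4 → W
n=9: only reaches 3(W), 6(W), 8(W), all W → L
n=10: reaches L-position 9 → W
n=11: only reaches 10(W), which is W → L
n=12: reaches L-position 4 → W
n=13: only reaches 12(W), which is W → L
n=14: reaches L-position 7 → W
n=15: only reaches 5(W), 10(W), 12(W), 14(W), all W → L
n=16: reaches L-position 15 → W
n=17: only reaches 16(W), which is W → L
n=18: reaches L-position 9 → W
n=19: only reaches 18(W), which is W → L
n=20: reaches L-position 15 → W
n=21: reaches L-position 7 → W
L entries with 0 ≤ n ≤ 21: n = 0, 1, 4, 7, 9, 11, 13, 15, 17, 19; that makes 10.

10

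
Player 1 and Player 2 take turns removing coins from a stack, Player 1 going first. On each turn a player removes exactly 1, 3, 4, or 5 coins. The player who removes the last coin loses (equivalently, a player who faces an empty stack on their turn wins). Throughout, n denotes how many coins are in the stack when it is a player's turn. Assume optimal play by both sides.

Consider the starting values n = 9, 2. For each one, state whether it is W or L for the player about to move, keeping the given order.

9: L, 2: W

Classify positions by backward induction: terminal positions (no move available) are W. From any other position, the mover wins iff some move reaches an L.
n=0: no move; the opponent has just taken the last coin and therefore loses → W
n=1: only reaches 0(W), which is W → L
n=2: reaches L-position 1 → W
n=3: only reaches 2(W), 0(W), all W → L
n=4: reaches L-position 3 → W
n=5: reaches L-position 1 → W
n=6: reaches L-position 3 → W
n=7: reaches L-position 3 → W
n=8: reaches L-position 3 → W
n=9: only reaches 8(W), 6(W), 5(W), 4(W), all W → L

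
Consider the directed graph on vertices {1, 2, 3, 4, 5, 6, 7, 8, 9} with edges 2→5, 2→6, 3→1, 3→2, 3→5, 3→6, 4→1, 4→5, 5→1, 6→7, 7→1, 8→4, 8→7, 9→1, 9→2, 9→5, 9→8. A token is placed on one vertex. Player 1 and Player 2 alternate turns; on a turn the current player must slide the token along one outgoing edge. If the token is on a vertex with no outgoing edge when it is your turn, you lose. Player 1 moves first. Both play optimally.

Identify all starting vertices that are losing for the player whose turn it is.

Compute win/loss labels from the base case upward. A position with no move is L. Any other position is W if it can reach an L in one move, else L.
Every edge goes from a vertex to one that appears earlier in the order 1, 5, 7, 6, 2, 4, 3, 8, 9, so processing vertices in that order labels each vertex after all of its successors.
1: no outgoing edge → L
5: W (go to 1, an L position)
7: W (go to 1, an L position)
6: L (sole option 7(W) is W)
2: W (go to 6, an L position)
4: W (go to 1, an L position)
3: W (go to 6, an L position)
8: L (options 4(W), 7(W) are all W)
9: W (go to 8, an L position)
Reading off the rows marked L gives the requested list; there are 3 such vertices.

1, 6, 8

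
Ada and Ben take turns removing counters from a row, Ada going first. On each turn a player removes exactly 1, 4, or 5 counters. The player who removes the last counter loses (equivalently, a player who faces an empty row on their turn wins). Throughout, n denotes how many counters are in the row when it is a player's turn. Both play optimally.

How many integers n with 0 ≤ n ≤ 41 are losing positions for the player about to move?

Label each position W (a win for the player to move) or L (a loss). A position with no legal move is W; any other position is W exactly when some move reaches an L, and L when every move reaches a W.
n=0: no move; the opponent has just taken the last counter and therefore loses → W
n=1: only reaches 0(W), which is W → L
n=2: reaches L-position 1 → W
n=3: only reaches 2(W), which is W → L
n=4: reaches L-position 3 → W
n=5: reaches L-position 1 → W
n=6: reaches L-position 1 → W
n=7: reaches L-position 3 → W
n=8: reaches L-position 3 → W
n=9: only reaches 8(W), 5(W), 4(W), all W → L
n=10: reaches L-position 9 → W
n=11: only reaches 10(W), 7(W), 6(W), all W → L
n=12: reaches L-position 11 → W
n=13: reaches L-position 9 → W
n=14: reaches L-position 9 → W
n=15: reaches L-position 11 → W
n=16: reaches L-position 11 → W
n=17: only reaches 16(W), 13(W), 12(W), all W → L
n=18: reaches L-position 17 → W
n=19: only reaches 18(W), 15(W), 14(W), all W → L
n=20: reaches L-position 19 → W
n=21: reaches L-position 17 → W
n=22: reaches L-position 17 → W
n=23: reaches L-position 19 → W
n=24: reaches L-position 19 → W
n=25: only reaches 24(W), 21(W), 20(W), all W → L
n=26: reaches L-position 25 → W
n=27: only reaches 26(W), 23(W), 22(W), all W → L
n=28: reaches L-position 27 → W
n=29: reaches L-position 25 → W
n=30: reaches L-position 25 → W
n=31: reaches L-position 27 → W
n=32: reaches L-position 27 → W
n=33: only reaches 32(W), 29(W), 28(W), all W → L
n=34: reaches L-position 33 → W
n=35: only reaches 34(W), 31(W), 30(W), all W → L
n=36: reaches L-position 35 → W
n=37: reaches L-position 33 → W
n=38: reaches L-position 33 → W
n=39: reaches L-position 35 → W
n=40: reaches L-position 35 → W
n=41: only reaches 40(W), 37(W), 36(W), all W → L
L entries with 0 ≤ n ≤ 41: n = 1, 3, 9, 11, 17, 19, 25, 27, 33, 35, 41; that makes 11.

11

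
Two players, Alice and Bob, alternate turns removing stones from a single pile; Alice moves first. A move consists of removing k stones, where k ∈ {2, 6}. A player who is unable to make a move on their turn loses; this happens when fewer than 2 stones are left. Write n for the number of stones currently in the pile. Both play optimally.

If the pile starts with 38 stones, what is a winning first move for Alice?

Compute win/loss labels from the base case upward. A position with no move is L. Any other position is W if it can reach an L in one move, else L.
n=0: no move → L
n=1: no move → L
n=2: reaches L-position 0 → W
n=3: reaches L-position 1 → W
n=4: only reaches 2(W), which is W → L
n=5: only reaches 3(W), which is W → L
n=6: reaches L-position 4 → W
n=7: reaches L-position 5 → W
n=8: only reaches 6(W), 2(W), all W → L
n=9: only reaches 7(W), 3(W), all W → L
n=10: reaches L-position 8 → W
n=11: reaches L-position 9 → W
n=12: only reaches 10(W), 6(W), all W → L
n=13: only reaches 11(W), 7(W), all W → L
n=14: reaches L-position 12 → W
n=15: reaches L-position 13 → W
n=16: only reaches 14(W), 10(W), all W → L
n=17: only reaches 15(W), 11(W), all W → L
n=18: reaches L-position 16 → W
n=19: reaches L-position 17 → W
n=20: only reaches 18(W), 14(W), all W → L
n=21: only reaches 19(W), 15(W), all W → L
n=22: reaches L-position 20 → W
n=23: reaches L-position 21 → W
n=24: only reaches 22(W), 18(W), all W → L
n=25: only reaches 23(W), 19(W), all W → L
n=26: reaches L-position 24 → W
n=27: reaches L-position 25 → W
n=28: only reaches 26(W), 22(W), all W → L
n=29: only reaches 27(W), 23(W), all W → L
n=30: reaches L-position 28 → W
n=31: reaches L-position 29 → W
n=32: only reaches 30(W), 26(W), all W → L
n=33: only reaches 31(W), 27(W), all W → L
n=34: reaches L-position 32 → W
n=35: reaches L-position 33 → W
n=36: only reaches 34(W), 30(W), all W → L
n=37: only reaches 35(W), 31(W), all W → L
n=38: reaches L-position 36 → W
From 38, the L positions reachable in one move are: 36, 32. Any move reaching one of these is winning.

Remove 2, leaving 36.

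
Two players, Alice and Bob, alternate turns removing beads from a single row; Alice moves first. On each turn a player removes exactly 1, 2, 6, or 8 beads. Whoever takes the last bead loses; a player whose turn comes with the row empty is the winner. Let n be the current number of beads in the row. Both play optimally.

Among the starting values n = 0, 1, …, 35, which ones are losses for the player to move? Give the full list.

1, 4, 8, 11, 15, 18, 22, 25, 29, 32

Build the W/L table. Terminal = W. A non-terminal position is W if it has a move to some L; otherwise it is L.
n=0: no move; the opponent has just taken the last bead and therefore loses → W
n=1: the only move is to 0(W), a W ⇒ L
n=2: can move to 1, which is L ⇒ W
n=3: can move to 1, which is L ⇒ W
n=4: moves to 3(W), 2(W); every one is W ⇒ L
n=5: can move to 4, which is L ⇒ W
n=6: can move to 4, which is L ⇒ W
n=7: can move to 1, which is L ⇒ W
n=8: moves to 7(W), 6(W), 2(W), 0(W); every one is W ⇒ L
n=9: can move to 8, which is L ⇒ W
n=10: can move to 8, which is L ⇒ W
n=11: moves to 10(W), 9(W), 5(W), 3(W); every one is W ⇒ L
n=12: can move to 11, which is L ⇒ W
n=13: can move to 11, which is L ⇒ W
n=14: can move to 8, which is L ⇒ W
n=15: moves to 14(W), 13(W), 9(W), 7(W); every one is W ⇒ L
n=16: can move to 15, which is L ⇒ W
n=17: can move to 15, which is L ⇒ W
n=18: moves to 17(W), 16(W), 12(W), 10(W); every one is W ⇒ L
n=19: can move to 18, which is L ⇒ W
n=20: can move to 18, which is L ⇒ W
n=21: can move to 15, which is L ⇒ W
n=22: moves to 21(W), 20(W), 16(W), 14(W); every one is W ⇒ L
n=23: can move to 22, which is L ⇒ W
n=24: can move to 22, which is L ⇒ W
n=25: moves to 24(W), 23(W), 19(W), 17(W); every one is W ⇒ L
n=26: can move to 25, which is L ⇒ W
n=27: can move to 25, which is L ⇒ W
n=28: can move to 22, which is L ⇒ W
n=29: moves to 28(W), 27(W), 23(W), 21(W); every one is W ⇒ L
n=30: can move to 29, which is L ⇒ W
n=31: can move to 29, which is L ⇒ W
n=32: moves to 31(W), 30(W), 26(W), 24(W); every one is W ⇒ L
n=33: can move to 32, which is L ⇒ W
n=34: can move to 32, which is L ⇒ W
n=35: can move to 29, which is L ⇒ W
The losing starting values of n are exactly the entries labelled L in this table (10 of them).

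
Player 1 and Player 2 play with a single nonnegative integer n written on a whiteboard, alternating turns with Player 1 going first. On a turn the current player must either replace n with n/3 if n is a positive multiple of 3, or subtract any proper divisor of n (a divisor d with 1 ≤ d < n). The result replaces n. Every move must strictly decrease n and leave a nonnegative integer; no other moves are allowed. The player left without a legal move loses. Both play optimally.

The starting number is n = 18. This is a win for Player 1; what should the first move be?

Use the standard recursion: the mover loses at a terminal position; elsewhere, the mover wins exactly when some move hands the opponent an L position.
n=0: no move → L
n=1: no move → L
n=2: W (go to 1, an L position)
n=3: W (go to 1, an L position)
n=4: L (options 2(W), 3(W) are all W)
n=5: W (go to 4, an L position)
n=6: W (go to 4, an L position)
n=7: L (sole option 6(W) is W)
n=8: W (go to 4, an L position)
n=9: L (options 3(W), 6(W), 8(W) are all W)
n=10: W (go to 9, an L position)
n=11: L (sole option 10(W) is W)
n=12: W (go to 4, an L position)
n=13: L (sole option 12(W) is W)
n=14: W (go to 7, an L position)
n=15: L (options 5(W), 10(W), 12(W), 14(W) are all W)
n=16: W (go to 15, an L position)
n=17: L (sole option 16(W) is W)
n=18: W (go to 9, an L position)
From 18, the L positions reachable in one move are: 9, 15, 17. Any move reaching one of these is winning.

Move to 9.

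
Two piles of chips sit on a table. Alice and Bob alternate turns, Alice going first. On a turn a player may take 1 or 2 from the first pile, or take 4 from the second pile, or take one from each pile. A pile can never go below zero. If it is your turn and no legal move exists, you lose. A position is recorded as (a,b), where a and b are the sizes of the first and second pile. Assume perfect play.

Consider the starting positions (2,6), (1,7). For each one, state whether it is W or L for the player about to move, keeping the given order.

(2,6): W, (1,7): L

Use the standard recursion: the mover loses at a terminal position; elsewhere, the mover wins exactly when some move hands the opponent an L position.
No move ever increases a pile, so every position that can arise here has a ≤ 2 and b ≤ 7; it is enough to label the cells with 0 ≤ a ≤ 2 and 0 ≤ b ≤ 7.
Every move lowers a or b (never raises either), so fill the grid row by row in increasing a, and left to right within a row: each cell's successors are then already labelled.
      b=0  b=1  b=2  b=3  b=4  b=5  b=6  b=7
a=0:    L    L    L    L    W    W    W    W
a=1:    W    W    W    W    W    L    L    L
a=2:    W    W    W    W    L    W    W    W
Cells with no legal move (terminal, hence L): (0,0), (0,1), (0,2), (0,3).
The remaining L cells, each justified by listing all of its moves:
(1,5): moves to (0,5)(W), (1,1)(W), (0,4)(W); every one is W ⇒ L
(1,6): moves to (0,6)(W), (1,2)(W), (0,5)(W); every one is W ⇒ L
(1,7): moves to (0,7)(W), (1,3)(W), (0,6)(W); every one is W ⇒ L
(2,4): moves to (1,4)(W), (0,4)(W), (2,0)(W), (1,3)(W); every one is W ⇒ L
Every other cell has at least one move into one of the L cells above, so it is W.
(2,6): the move to (1,6) reaches an L cell, so W
(1,7): one of the L cells justified above, so L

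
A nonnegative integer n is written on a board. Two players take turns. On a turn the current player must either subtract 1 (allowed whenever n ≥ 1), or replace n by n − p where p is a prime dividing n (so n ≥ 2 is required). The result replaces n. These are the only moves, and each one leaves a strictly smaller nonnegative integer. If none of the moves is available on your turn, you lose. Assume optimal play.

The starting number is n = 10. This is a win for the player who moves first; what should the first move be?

Move to 8.

Build the W/L table. Terminal = L. A non-terminal position is W if it has a move to some L; otherwise it is L.
n=0: no move → L
n=1: reaches L-position 0 → W
n=2: reaches L-position 0 → W
n=3: reaches L-position 0 → W
n=4: only reaches 2(W), 3(W), all W → L
n=5: reaches L-position 0 → W
n=6: reaches L-position 4 → W
n=7: reaches L-position 0 → W
n=8: only reaches 6(W), 7(W), all W → L
n=9: reaches L-position 8 → W
n=10: reaches L-position 8 → W
From 10, the L positions reachable in one move are: 8.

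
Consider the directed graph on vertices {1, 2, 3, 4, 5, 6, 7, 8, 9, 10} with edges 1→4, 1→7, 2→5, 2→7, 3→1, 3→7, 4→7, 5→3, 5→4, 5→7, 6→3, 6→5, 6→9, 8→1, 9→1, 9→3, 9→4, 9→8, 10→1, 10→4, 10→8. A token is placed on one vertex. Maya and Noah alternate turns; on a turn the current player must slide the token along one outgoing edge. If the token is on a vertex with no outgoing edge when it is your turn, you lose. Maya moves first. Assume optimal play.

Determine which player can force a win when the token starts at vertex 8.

Noah wins.

Classify positions by backward induction: terminal positions (no move available) are L. From any other position, the mover wins iff some move reaches an L.
Every edge goes from a vertex to one that appears earlier in the order 7, 4, 1, 3, 8, 9, 5, 6, 10, 2, so processing vertices in that order labels each vertex after all of its successors.
7: no outgoing edge → L
4: W (go to 7, an L position)
1: W (go to 7, an L position)
3: W (go to 7, an L position)
8: L (sole option 1(W) is W)
9: W (go to 8, an L position)
5: W (go to 7, an L position)
6: L (options 5(W), 9(W), 3(W) are all W)
10: W (go to 8, an L position)
2: W (go to 7, an L position)
Every move from 8 reaches a W position, so the mover loses.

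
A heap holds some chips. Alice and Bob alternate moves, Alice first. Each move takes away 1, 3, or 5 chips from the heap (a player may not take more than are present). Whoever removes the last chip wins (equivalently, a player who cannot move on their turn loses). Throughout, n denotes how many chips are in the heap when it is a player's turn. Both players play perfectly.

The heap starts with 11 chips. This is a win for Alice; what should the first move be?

Classify positions by backward induction: terminal positions (no move available) are L. From any other position, the mover wins iff some move reaches an L.
n=0: no move → L
n=1: can move to 0, which is L ⇒ W
n=2: the only move is to 1(W), a W ⇒ L
n=3: can move to 2, which is L ⇒ W
n=4: moves to 3(W), 1(W); every one is W ⇒ L
n=5: can move to 4, which is L ⇒ W
n=6: moves to 5(W), 3(W), 1(W); every one is W ⇒ L
n=7: can move to 6, which is L ⇒ W
n=8: moves to 7(W), 5(W), 3(W); every one is W ⇒ L
n=9: can move to 8, which is L ⇒ W
n=10: moves to 9(W), 7(W), 5(W); every one is W ⇒ L
n=11: can move to 10, which is L ⇒ W
From 11, the L positions reachable in one move are: 10, 8, 6. Any move reaching one of these is winning.

Remove 1, leaving 10.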